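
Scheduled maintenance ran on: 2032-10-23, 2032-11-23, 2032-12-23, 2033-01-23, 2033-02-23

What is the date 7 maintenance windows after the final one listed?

The day-of-month is always 23 (31, 30, 31, 31 days between events).
So this recurs on the 23rd of each month.
Next: March 2033 → 2033-03-23.
Next: April 2033 → 2033-04-23.
Next: May 2033 → 2033-05-23.
June 2033: 2033-06-23.
Next: July 2033 → 2033-07-23.
August 2033: 2033-08-23.
Next: September 2033 → 2033-09-23.

2033-09-23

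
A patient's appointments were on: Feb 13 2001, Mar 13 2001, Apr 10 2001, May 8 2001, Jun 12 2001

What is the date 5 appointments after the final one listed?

These are Tuesdays at 28- or 35-day spacing (28, 28, 28, 35).
The pattern: 2nd Tuesday of the month.
2nd Tuesday of July 2001: Jul 10 2001.
2nd Tuesday of August 2001: Aug 14 2001.
September 2001 — 2nd Tuesday is Sep 11 2001.
2nd Tuesday of October 2001: Oct 9 2001.
2nd Tuesday of November 2001: Nov 13 2001.

Nov 13 2001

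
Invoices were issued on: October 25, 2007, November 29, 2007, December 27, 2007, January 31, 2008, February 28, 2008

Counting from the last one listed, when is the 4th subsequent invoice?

June 26, 2008

These are Thursdays with 35, 28, 35, 28-day gaps.
Each is the final Thursday of its month — November 29, 2007 is past the 28th, so '4th Thursday' doesn't fit.
March 2008 ends with Thursday March 27, 2008.
April 2008 ends with Thursday April 24, 2008.
May 2008 ends with Thursday May 29, 2008.
June 2008 ends with Thursday June 26, 2008.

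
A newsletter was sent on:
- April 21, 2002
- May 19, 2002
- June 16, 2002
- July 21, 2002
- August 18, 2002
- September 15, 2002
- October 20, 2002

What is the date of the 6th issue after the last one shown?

These are Sundays at 28- or 35-day spacing (28, 28, 35, 28, 28, 35).
The pattern: 3rd Sunday of the month.
November 2002 — 3rd Sunday is November 17, 2002.
December 2002 — 3rd Sunday is December 15, 2002.
January 2003 — 3rd Sunday is January 19, 2003.
February 2003 — 3rd Sunday is February 16, 2003.
March 2003 — 3rd Sunday is March 16, 2003.
3rd Sunday of April 2003: April 20, 2003.

April 20, 2003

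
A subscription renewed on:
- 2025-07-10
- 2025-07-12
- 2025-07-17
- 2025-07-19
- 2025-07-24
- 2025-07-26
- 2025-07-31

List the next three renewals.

2025-08-02, 2025-08-07, 2025-08-09

Gaps: 2, 5, 2, 5, 2, 5 days — not constant, but cyclic with period 2.
The events fall on every Thursday and Saturday.
The following Saturday is 2025-08-02.
Next Thursday: 2025-08-07.
Next Saturday: 2025-08-09.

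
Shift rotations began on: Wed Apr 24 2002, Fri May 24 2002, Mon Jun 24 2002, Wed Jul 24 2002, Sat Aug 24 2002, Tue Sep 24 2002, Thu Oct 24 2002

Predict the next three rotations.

Sun Nov 24 2002, Tue Dec 24 2002, Fri Jan 24 2003

The day-of-month is always 24 (30, 31, 30, 31, 31, 30 days between events).
So this recurs on the 24th of each month.
Next: November 2002 → Sun Nov 24 2002.
Next: December 2002 → Tue Dec 24 2002.
January 2003: Fri Jan 24 2003.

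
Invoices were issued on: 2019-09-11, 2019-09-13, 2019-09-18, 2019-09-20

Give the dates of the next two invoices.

Every event lands on a Wednesday or Friday (gaps cycle 2, 5, 2).
So the schedule is: every Wednesday and Friday.
Next Wednesday: 2019-09-25.
Next Friday: 2019-09-27.

2019-09-25, 2019-09-27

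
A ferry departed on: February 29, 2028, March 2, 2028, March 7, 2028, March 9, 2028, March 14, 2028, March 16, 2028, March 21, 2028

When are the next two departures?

March 23, 2028; March 28, 2028

Every event lands on a Tuesday or Thursday (gaps cycle 2, 5, 2, 5, 2, 5).
So the schedule is: every Tuesday and Thursday.
Next Thursday: March 23, 2028.
The following Tuesday is March 28, 2028.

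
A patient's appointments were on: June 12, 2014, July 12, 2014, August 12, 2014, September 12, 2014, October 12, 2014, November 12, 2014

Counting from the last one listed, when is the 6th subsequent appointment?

May 12, 2015

Each date is the 12th; the gaps (30, 31, 31, 30, 31) track the month lengths.
The rule is the 12th of each month.
Next: December 2014 → December 12, 2014.
January 2015: January 12, 2015.
Next: February 2015 → February 12, 2015.
Next: March 2015 → March 12, 2015.
Next: April 2015 → April 12, 2015.
Next: May 2015 → May 12, 2015.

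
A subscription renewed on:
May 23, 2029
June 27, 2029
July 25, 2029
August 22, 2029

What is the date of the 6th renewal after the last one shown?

All dates are Wednesdays, 35, 28, 28 days apart.
Specifically, the 4th Wednesday of each month.
4th Wednesday of September 2029: September 26, 2029.
4th Wednesday of October 2029: October 24, 2029.
November 2029 — 4th Wednesday is November 28, 2029.
December 2029 — 4th Wednesday is December 26, 2029.
January 2030 — 4th Wednesday is January 23, 2030.
4th Wednesday of February 2030: February 27, 2030.

February 27, 2030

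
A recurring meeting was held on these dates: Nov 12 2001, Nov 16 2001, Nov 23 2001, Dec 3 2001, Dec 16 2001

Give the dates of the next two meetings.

Gaps: 4, 7, 10, 13 days — each gap is 3 larger than the previous one.
Next gap: 16 days. Dec 16 2001 + 16 days = Jan 1 2002.
Next gap: 19 days. Jan 1 2002 + 19 days = Jan 20 2002.

Jan 1 2002, Jan 20 2002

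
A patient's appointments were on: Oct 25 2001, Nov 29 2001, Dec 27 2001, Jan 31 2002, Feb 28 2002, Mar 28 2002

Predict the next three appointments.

All Thursdays; the gaps (35, 28, 35, 28, 28) vary with month length.
This is the last Thursday of each month.
April 2002 ends with Thursday Apr 25 2002.
May 2002 ends with Thursday May 30 2002.
Last Thursday of June 2002: Jun 27 2002.

Apr 25 2002, May 30 2002, Jun 27 2002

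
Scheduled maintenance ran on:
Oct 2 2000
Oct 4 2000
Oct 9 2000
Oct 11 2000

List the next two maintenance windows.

The gap pattern 2, 5, 2 repeats every 2 events.
These are the Mondays and Wednesdays of each week.
The following Monday is Oct 16 2000.
Next Wednesday: Oct 18 2000.

Oct 16 2000, Oct 18 2000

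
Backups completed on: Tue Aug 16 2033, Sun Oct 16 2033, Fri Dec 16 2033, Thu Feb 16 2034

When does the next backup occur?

The day-of-month is always 16 (61, 61, 62 days between events).
So this recurs on the 16th of every 2 months.
April 2034: Sun Apr 16 2034.

Sun Apr 16 2034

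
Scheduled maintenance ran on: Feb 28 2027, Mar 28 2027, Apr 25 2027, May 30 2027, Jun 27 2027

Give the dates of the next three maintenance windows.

Jul 25 2027, Aug 29 2027, Sep 26 2027

All Sundays; the gaps (28, 28, 35, 28) vary with month length.
This is the last Sunday of each month.
July 2027 ends with Sunday Jul 25 2027.
Last Sunday of August 2027: Aug 29 2027.
September 2027 ends with Sunday Sep 26 2027.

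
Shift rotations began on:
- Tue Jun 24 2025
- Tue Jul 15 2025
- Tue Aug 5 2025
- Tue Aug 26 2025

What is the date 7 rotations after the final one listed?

Gaps between consecutive events: 21, 21, 21 days — a constant 21-day interval.
Tue Aug 26 2025 + 21 days = Tue Sep 16 2025.
Tue Sep 16 2025 + 21 days = Tue Oct 7 2025.
Tue Oct 7 2025 + 21 days = Tue Oct 28 2025.
Tue Oct 28 2025 + 21 days = Tue Nov 18 2025.
Tue Nov 18 2025 + 21 days = Tue Dec 9 2025.
Tue Dec 9 2025 + 21 days = Tue Dec 30 2025.
Tue Dec 30 2025 + 21 days = Tue Jan 20 2026.

Tue Jan 20 2026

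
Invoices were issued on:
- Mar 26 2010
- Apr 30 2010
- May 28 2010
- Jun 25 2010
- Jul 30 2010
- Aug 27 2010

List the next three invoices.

These are Fridays with 35, 28, 28, 35, 28-day gaps.
Each is the final Friday of its month — Apr 30 2010 is past the 28th, so '4th Friday' doesn't fit.
Last Friday of September 2010: Sep 24 2010.
October 2010 ends with Friday Oct 29 2010.
Last Friday of November 2010: Nov 26 2010.

Sep 24 2010, Oct 29 2010, Nov 26 2010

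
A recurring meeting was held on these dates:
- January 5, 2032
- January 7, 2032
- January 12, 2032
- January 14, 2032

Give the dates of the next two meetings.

Gaps: 2, 5, 2 days — not constant, but cyclic with period 2.
The events fall on every Monday and Wednesday.
The following Monday is January 19, 2032.
Next Wednesday: January 21, 2032.

January 19, 2032; January 21, 2032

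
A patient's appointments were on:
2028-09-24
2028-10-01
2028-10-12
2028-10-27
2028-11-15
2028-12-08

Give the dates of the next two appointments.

2029-01-04, 2029-02-04

Intervals are 7, 11, 15, 19, 23 days — an arithmetic progression with common difference 4.
Next gap: 27 days. 2028-12-08 + 27 days = 2029-01-04.
Next gap: 31 days. 2029-01-04 + 31 days = 2029-02-04.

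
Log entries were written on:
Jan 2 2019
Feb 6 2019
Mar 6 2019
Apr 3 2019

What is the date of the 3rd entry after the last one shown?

Gaps: 35, 28, 28 days — a mix of 28 and 35. Every date is a Wednesday.
Each is the 1st Wednesday of its month.
1st Wednesday of May 2019: May 1 2019.
June 2019 — 1st Wednesday is Jun 5 2019.
July 2019 — 1st Wednesday is Jul 3 2019.

Jul 3 2019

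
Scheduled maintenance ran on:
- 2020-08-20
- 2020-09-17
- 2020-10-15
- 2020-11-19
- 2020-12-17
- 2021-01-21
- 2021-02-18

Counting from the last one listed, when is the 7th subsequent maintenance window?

Gaps: 28, 28, 35, 28, 35, 28 days — a mix of 28 and 35. Every date is a Thursday.
Each is the 3rd Thursday of its month.
3rd Thursday of March 2021: 2021-03-18.
April 2021 — 3rd Thursday is 2021-04-15.
May 2021 — 3rd Thursday is 2021-05-20.
June 2021 — 3rd Thursday is 2021-06-17.
3rd Thursday of July 2021: 2021-07-15.
August 2021 — 3rd Thursday is 2021-08-19.
September 2021 — 3rd Thursday is 2021-09-16.

2021-09-16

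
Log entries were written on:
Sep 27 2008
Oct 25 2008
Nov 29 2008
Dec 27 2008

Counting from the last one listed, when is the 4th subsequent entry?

Apr 25 2009

All Saturdays; the gaps (28, 35, 28) vary with month length.
This is the last Saturday of each month.
Last Saturday of January 2009: Jan 31 2009.
Last Saturday of February 2009: Feb 28 2009.
Last Saturday of March 2009: Mar 28 2009.
April 2009 ends with Saturday Apr 25 2009.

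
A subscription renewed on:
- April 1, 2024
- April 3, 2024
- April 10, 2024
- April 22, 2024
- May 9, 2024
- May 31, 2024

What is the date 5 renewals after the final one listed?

December 2, 2024

Gaps: 2, 7, 12, 17, 22 days — each gap is 5 larger than the previous one.
Next gap: 27 days. May 31, 2024 + 27 days = June 27, 2024.
Next gap: 32 days. June 27, 2024 + 32 days = July 29, 2024.
Next gap: 37 days. July 29, 2024 + 37 days = September 4, 2024.
Next gap: 42 days. September 4, 2024 + 42 days = October 16, 2024.
Next gap: 47 days. October 16, 2024 + 47 days = December 2, 2024.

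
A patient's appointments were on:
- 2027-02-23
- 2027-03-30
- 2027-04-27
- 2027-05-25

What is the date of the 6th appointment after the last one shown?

2027-11-30

Every date is a Tuesday; gaps 35, 28, 28 days.
Each is the last Tuesday of its month (at least one falls on the 29th or later, ruling out '4th Tuesday').
Last Tuesday of June 2027: 2027-06-29.
Last Tuesday of July 2027: 2027-07-27.
August 2027 ends with Tuesday 2027-08-31.
Last Tuesday of September 2027: 2027-09-28.
Last Tuesday of October 2027: 2027-10-26.
November 2027 ends with Tuesday 2027-11-30.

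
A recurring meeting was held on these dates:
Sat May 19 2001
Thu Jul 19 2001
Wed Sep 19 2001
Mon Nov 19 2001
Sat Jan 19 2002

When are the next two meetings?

The day-of-month is always 19 (61, 62, 61, 61 days between events).
So this recurs on the 19th of every 2 months.
March 2002: Tue Mar 19 2002.
Next: May 2002 → Sun May 19 2002.

Tue Mar 19 2002, Sun May 19 2002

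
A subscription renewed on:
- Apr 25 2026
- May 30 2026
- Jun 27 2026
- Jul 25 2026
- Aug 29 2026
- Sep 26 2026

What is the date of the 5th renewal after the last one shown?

Feb 27 2027

These are Saturdays with 35, 28, 28, 35, 28-day gaps.
Each is the final Saturday of its month — May 30 2026 is past the 28th, so '4th Saturday' doesn't fit.
October 2026 ends with Saturday Oct 31 2026.
Last Saturday of November 2026: Nov 28 2026.
December 2026 ends with Saturday Dec 26 2026.
Last Saturday of January 2027: Jan 30 2027.
February 2027 ends with Saturday Feb 27 2027.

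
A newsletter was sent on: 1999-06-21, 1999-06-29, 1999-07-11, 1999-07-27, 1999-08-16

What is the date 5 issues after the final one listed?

Intervals are 8, 12, 16, 20 days — an arithmetic progression with common difference 4.
Next gap: 24 days. 1999-08-16 + 24 days = 1999-09-09.
Next gap: 28 days. 1999-09-09 + 28 days = 1999-10-07.
Next gap: 32 days. 1999-10-07 + 32 days = 1999-11-08.
Next gap: 36 days. 1999-11-08 + 36 days = 1999-12-14.
Next gap: 40 days. 1999-12-14 + 40 days = 2000-01-23.

2000-01-23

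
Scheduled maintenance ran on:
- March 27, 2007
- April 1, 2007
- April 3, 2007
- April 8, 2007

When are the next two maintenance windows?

The gap pattern 5, 2, 5 repeats every 2 events.
These are the Tuesdays and Sundays of each week.
The following Tuesday is April 10, 2007.
Next Sunday: April 15, 2007.

April 10, 2007; April 15, 2007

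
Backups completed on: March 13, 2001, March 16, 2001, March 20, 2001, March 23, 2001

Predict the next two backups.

March 27, 2001; March 30, 2001

Every event lands on a Tuesday or Friday (gaps cycle 3, 4, 3).
So the schedule is: every Tuesday and Friday.
The following Tuesday is March 27, 2001.
Next Friday: March 30, 2001.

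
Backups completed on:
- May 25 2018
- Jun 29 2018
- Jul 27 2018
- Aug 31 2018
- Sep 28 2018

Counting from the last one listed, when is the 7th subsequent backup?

Apr 26 2019

These are Fridays with 35, 28, 35, 28-day gaps.
Each is the final Friday of its month — Jun 29 2018 is past the 28th, so '4th Friday' doesn't fit.
Last Friday of October 2018: Oct 26 2018.
Last Friday of November 2018: Nov 30 2018.
December 2018 ends with Friday Dec 28 2018.
January 2019 ends with Friday Jan 25 2019.
February 2019 ends with Friday Feb 22 2019.
Last Friday of March 2019: Mar 29 2019.
April 2019 ends with Friday Apr 26 2019.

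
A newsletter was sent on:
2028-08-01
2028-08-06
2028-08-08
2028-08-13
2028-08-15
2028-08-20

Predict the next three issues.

Every event lands on a Tuesday or Sunday (gaps cycle 5, 2, 5, 2, 5).
So the schedule is: every Tuesday and Sunday.
The following Tuesday is 2028-08-22.
The following Sunday is 2028-08-27.
The following Tuesday is 2028-08-29.

2028-08-22, 2028-08-27, 2028-08-29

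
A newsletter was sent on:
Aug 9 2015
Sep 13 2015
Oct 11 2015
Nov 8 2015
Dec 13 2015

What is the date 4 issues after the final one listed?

Apr 10 2016

All dates are Sundays, 35, 28, 28, 35 days apart.
Specifically, the 2nd Sunday of each month.
2nd Sunday of January 2016: Jan 10 2016.
2nd Sunday of February 2016: Feb 14 2016.
2nd Sunday of March 2016: Mar 13 2016.
2nd Sunday of April 2016: Apr 10 2016.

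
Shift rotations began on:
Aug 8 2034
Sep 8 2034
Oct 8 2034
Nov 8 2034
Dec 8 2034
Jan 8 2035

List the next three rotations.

Feb 8 2035, Mar 8 2035, Apr 8 2035

The day-of-month is always 8 (31, 30, 31, 30, 31 days between events).
So this recurs on the 8th of each month.
February 2035: Feb 8 2035.
March 2035: Mar 8 2035.
Next: April 2035 → Apr 8 2035.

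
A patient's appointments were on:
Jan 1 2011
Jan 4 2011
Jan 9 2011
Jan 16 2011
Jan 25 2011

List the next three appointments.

Feb 5 2011, Feb 18 2011, Mar 5 2011

Intervals are 3, 5, 7, 9 days — an arithmetic progression with common difference 2.
Next gap: 11 days. Jan 25 2011 + 11 days = Feb 5 2011.
Next gap: 13 days. Feb 5 2011 + 13 days = Feb 18 2011.
Next gap: 15 days. Feb 18 2011 + 15 days = Mar 5 2011.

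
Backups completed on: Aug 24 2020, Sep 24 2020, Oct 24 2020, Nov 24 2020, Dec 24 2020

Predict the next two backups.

Jan 24 2021, Feb 24 2021

Each date is the 24th; the gaps (31, 30, 31, 30) track the month lengths.
The rule is the 24th of each month.
Next: January 2021 → Jan 24 2021.
Next: February 2021 → Feb 24 2021.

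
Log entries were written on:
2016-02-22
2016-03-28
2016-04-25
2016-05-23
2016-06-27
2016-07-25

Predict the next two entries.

Gaps: 35, 28, 28, 35, 28 days — a mix of 28 and 35. Every date is a Monday.
Each is the 4th Monday of its month.
4th Monday of August 2016: 2016-08-22.
September 2016 — 4th Monday is 2016-09-26.

2016-08-22, 2016-09-26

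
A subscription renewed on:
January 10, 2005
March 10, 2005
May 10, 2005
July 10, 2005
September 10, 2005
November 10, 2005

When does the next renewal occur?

January 10, 2006

Gaps: 59, 61, 61, 62, 61 days — not constant. Every event is on the 10th of the month.
Pattern: the 10th of every 2 months.
Next: January 2006 → January 10, 2006.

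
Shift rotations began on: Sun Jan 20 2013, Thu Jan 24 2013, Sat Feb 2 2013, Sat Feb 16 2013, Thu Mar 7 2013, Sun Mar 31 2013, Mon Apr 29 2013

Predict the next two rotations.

Sun Jun 2 2013, Thu Jul 11 2013

Intervals are 4, 9, 14, 19, 24, 29 days — an arithmetic progression with common difference 5.
Next gap: 34 days. Mon Apr 29 2013 + 34 days = Sun Jun 2 2013.
Next gap: 39 days. Sun Jun 2 2013 + 39 days = Thu Jul 11 2013.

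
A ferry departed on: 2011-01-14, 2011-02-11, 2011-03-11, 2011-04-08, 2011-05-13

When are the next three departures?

2011-06-10, 2011-07-08, 2011-08-12

All dates are Fridays, 28, 28, 28, 35 days apart.
Specifically, the 2nd Friday of each month.
June 2011 — 2nd Friday is 2011-06-10.
July 2011 — 2nd Friday is 2011-07-08.
August 2011 — 2nd Friday is 2011-08-12.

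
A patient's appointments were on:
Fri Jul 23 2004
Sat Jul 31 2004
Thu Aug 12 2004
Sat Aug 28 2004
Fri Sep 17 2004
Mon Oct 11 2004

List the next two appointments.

The spacing grows by 4 each time: 8, 12, 16, 20, 24 days.
Next gap: 28 days. Mon Oct 11 2004 + 28 days = Mon Nov 8 2004.
Next gap: 32 days. Mon Nov 8 2004 + 32 days = Fri Dec 10 2004.

Mon Nov 8 2004, Fri Dec 10 2004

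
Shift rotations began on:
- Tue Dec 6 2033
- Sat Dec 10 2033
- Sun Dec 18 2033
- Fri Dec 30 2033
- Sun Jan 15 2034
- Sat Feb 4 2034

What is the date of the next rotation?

Gaps: 4, 8, 12, 16, 20 days — each gap is 4 larger than the previous one.
Next gap: 24 days. Sat Feb 4 2034 + 24 days = Tue Feb 28 2034.

Tue Feb 28 2034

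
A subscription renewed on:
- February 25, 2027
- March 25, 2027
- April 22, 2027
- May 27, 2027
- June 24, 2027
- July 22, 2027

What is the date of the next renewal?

August 26, 2027

Gaps: 28, 28, 35, 28, 28 days — a mix of 28 and 35. Every date is a Thursday.
Each is the 4th Thursday of its month.
4th Thursday of August 2027: August 26, 2027.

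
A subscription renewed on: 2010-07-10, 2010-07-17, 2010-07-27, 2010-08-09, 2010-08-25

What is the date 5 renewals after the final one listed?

Intervals are 7, 10, 13, 16 days — an arithmetic progression with common difference 3.
Next gap: 19 days. 2010-08-25 + 19 days = 2010-09-13.
Next gap: 22 days. 2010-09-13 + 22 days = 2010-10-05.
Next gap: 25 days. 2010-10-05 + 25 days = 2010-10-30.
Next gap: 28 days. 2010-10-30 + 28 days = 2010-11-27.
Next gap: 31 days. 2010-11-27 + 31 days = 2010-12-28.

2010-12-28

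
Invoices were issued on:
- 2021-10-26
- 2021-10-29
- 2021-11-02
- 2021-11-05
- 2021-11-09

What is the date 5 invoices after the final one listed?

2021-11-26

The gap pattern 3, 4, 3, 4 repeats every 2 events.
These are the Tuesdays and Fridays of each week.
The following Friday is 2021-11-12.
The following Tuesday is 2021-11-16.
The following Friday is 2021-11-19.
Next Tuesday: 2021-11-23.
The following Friday is 2021-11-26.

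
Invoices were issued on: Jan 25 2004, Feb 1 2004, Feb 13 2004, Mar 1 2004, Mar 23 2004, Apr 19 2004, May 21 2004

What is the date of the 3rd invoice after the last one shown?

Gaps: 7, 12, 17, 22, 27, 32 days — each gap is 5 larger than the previous one.
Next gap: 37 days. May 21 2004 + 37 days = Jun 27 2004.
Next gap: 42 days. Jun 27 2004 + 42 days = Aug 8 2004.
Next gap: 47 days. Aug 8 2004 + 47 days = Sep 24 2004.

Sep 24 2004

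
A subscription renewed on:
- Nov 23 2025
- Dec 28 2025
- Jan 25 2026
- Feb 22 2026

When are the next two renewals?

Gaps: 35, 28, 28 days — a mix of 28 and 35. Every date is a Sunday.
Each is the 4th Sunday of its month.
4th Sunday of March 2026: Mar 22 2026.
4th Sunday of April 2026: Apr 26 2026.

Mar 22 2026, Apr 26 2026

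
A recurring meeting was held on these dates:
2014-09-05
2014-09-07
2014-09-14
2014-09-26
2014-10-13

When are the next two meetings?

2014-11-04, 2014-12-01

Gaps: 2, 7, 12, 17 days — each gap is 5 larger than the previous one.
Next gap: 22 days. 2014-10-13 + 22 days = 2014-11-04.
Next gap: 27 days. 2014-11-04 + 27 days = 2014-12-01.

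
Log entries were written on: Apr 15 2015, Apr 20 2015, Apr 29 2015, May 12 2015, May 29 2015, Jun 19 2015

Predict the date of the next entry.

Jul 14 2015

Intervals are 5, 9, 13, 17, 21 days — an arithmetic progression with common difference 4.
Next gap: 25 days. Jun 19 2015 + 25 days = Jul 14 2015.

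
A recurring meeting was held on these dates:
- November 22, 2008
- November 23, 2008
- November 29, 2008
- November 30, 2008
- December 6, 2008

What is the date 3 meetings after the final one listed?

Every event lands on a Saturday or Sunday (gaps cycle 1, 6, 1, 6).
So the schedule is: every Saturday and Sunday.
Next Sunday: December 7, 2008.
The following Saturday is December 13, 2008.
Next Sunday: December 14, 2008.

December 14, 2008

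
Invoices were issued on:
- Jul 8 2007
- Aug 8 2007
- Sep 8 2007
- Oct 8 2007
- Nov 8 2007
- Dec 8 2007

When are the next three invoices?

Gaps: 31, 31, 30, 31, 30 days — not constant. Every event is on the 8th of the month.
Pattern: the 8th of each month.
Next: January 2008 → Jan 8 2008.
February 2008: Feb 8 2008.
Next: March 2008 → Mar 8 2008.

Jan 8 2008, Feb 8 2008, Mar 8 2008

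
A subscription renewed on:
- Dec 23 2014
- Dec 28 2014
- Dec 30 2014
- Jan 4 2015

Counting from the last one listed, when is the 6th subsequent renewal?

Jan 25 2015

Gaps: 5, 2, 5 days — not constant, but cyclic with period 2.
The events fall on every Tuesday and Sunday.
Next Tuesday: Jan 6 2015.
Next Sunday: Jan 11 2015.
Next Tuesday: Jan 13 2015.
The following Sunday is Jan 18 2015.
The following Tuesday is Jan 20 2015.
The following Sunday is Jan 25 2015.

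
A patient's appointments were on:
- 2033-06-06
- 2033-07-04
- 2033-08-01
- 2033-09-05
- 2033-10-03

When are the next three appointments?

2033-11-07, 2033-12-05, 2034-01-02

These are Mondays at 28- or 35-day spacing (28, 28, 35, 28).
The pattern: 1st Monday of the month.
November 2033 — 1st Monday is 2033-11-07.
December 2033 — 1st Monday is 2033-12-05.
January 2034 — 1st Monday is 2034-01-02.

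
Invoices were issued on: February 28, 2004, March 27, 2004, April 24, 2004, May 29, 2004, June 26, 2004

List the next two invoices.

These are Saturdays with 28, 28, 35, 28-day gaps.
Each is the final Saturday of its month — May 29, 2004 is past the 28th, so '4th Saturday' doesn't fit.
July 2004 ends with Saturday July 31, 2004.
Last Saturday of August 2004: August 28, 2004.

July 31, 2004; August 28, 2004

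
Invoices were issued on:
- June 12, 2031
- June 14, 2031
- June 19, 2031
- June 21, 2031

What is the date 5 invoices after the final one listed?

July 10, 2031

The gap pattern 2, 5, 2 repeats every 2 events.
These are the Thursdays and Saturdays of each week.
Next Thursday: June 26, 2031.
Next Saturday: June 28, 2031.
Next Thursday: July 3, 2031.
The following Saturday is July 5, 2031.
The following Thursday is July 10, 2031.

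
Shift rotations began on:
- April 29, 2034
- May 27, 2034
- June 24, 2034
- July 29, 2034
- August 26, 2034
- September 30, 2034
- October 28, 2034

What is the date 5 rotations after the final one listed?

All Saturdays; the gaps (28, 28, 35, 28, 35, 28) vary with month length.
This is the last Saturday of each month.
Last Saturday of November 2034: November 25, 2034.
December 2034 ends with Saturday December 30, 2034.
January 2035 ends with Saturday January 27, 2035.
February 2035 ends with Saturday February 24, 2035.
March 2035 ends with Saturday March 31, 2035.

March 31, 2035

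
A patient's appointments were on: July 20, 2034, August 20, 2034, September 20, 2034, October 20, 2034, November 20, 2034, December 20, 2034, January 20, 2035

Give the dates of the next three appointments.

February 20, 2035; March 20, 2035; April 20, 2035

The day-of-month is always 20 (31, 31, 30, 31, 30, 31 days between events).
So this recurs on the 20th of each month.
Next: February 2035 → February 20, 2035.
March 2035: March 20, 2035.
April 2035: April 20, 2035.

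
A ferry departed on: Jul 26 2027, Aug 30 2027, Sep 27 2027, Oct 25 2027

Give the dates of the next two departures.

Nov 29 2027, Dec 27 2027

Every date is a Monday; gaps 35, 28, 28 days.
Each is the last Monday of its month (at least one falls on the 29th or later, ruling out '4th Monday').
November 2027 ends with Monday Nov 29 2027.
Last Monday of December 2027: Dec 27 2027.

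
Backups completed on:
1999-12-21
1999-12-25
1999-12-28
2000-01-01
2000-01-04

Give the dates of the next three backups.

2000-01-08, 2000-01-11, 2000-01-15

Gaps: 4, 3, 4, 3 days — not constant, but cyclic with period 2.
The events fall on every Tuesday and Saturday.
Next Saturday: 2000-01-08.
Next Tuesday: 2000-01-11.
Next Saturday: 2000-01-15.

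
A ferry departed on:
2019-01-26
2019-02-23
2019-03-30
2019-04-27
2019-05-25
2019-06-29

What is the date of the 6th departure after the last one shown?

All Saturdays; the gaps (28, 35, 28, 28, 35) vary with month length.
This is the last Saturday of each month.
Last Saturday of July 2019: 2019-07-27.
Last Saturday of August 2019: 2019-08-31.
Last Saturday of September 2019: 2019-09-28.
Last Saturday of October 2019: 2019-10-26.
Last Saturday of November 2019: 2019-11-30.
Last Saturday of December 2019: 2019-12-28.

2019-12-28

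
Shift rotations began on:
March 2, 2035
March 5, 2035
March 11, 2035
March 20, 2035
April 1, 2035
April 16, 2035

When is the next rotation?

Gaps: 3, 6, 9, 12, 15 days — each gap is 3 larger than the previous one.
Next gap: 18 days. April 16, 2035 + 18 days = May 4, 2035.

May 4, 2035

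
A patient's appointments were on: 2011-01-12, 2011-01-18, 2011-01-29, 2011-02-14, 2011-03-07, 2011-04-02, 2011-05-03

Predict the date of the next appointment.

2011-06-08

Intervals are 6, 11, 16, 21, 26, 31 days — an arithmetic progression with common difference 5.
Next gap: 36 days. 2011-05-03 + 36 days = 2011-06-08.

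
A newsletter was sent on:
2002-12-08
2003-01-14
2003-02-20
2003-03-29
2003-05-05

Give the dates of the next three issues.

2003-06-11, 2003-07-18, 2003-08-24

The spacing is 37, 37, 37, 37 days — always 37 days.
2003-05-05 + 37 days = 2003-06-11.
2003-06-11 + 37 days = 2003-07-18.
2003-07-18 + 37 days = 2003-08-24.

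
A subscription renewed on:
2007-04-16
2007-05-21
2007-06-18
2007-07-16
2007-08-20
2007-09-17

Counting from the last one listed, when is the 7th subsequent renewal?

2008-04-21

All dates are Mondays, 35, 28, 28, 35, 28 days apart.
Specifically, the 3rd Monday of each month.
3rd Monday of October 2007: 2007-10-15.
3rd Monday of November 2007: 2007-11-19.
3rd Monday of December 2007: 2007-12-17.
3rd Monday of January 2008: 2008-01-21.
February 2008 — 3rd Monday is 2008-02-18.
March 2008 — 3rd Monday is 2008-03-17.
April 2008 — 3rd Monday is 2008-04-21.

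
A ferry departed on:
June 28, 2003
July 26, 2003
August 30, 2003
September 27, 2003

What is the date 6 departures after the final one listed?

All Saturdays; the gaps (28, 35, 28) vary with month length.
This is the last Saturday of each month.
Last Saturday of October 2003: October 25, 2003.
Last Saturday of November 2003: November 29, 2003.
Last Saturday of December 2003: December 27, 2003.
January 2004 ends with Saturday January 31, 2004.
February 2004 ends with Saturday February 28, 2004.
Last Saturday of March 2004: March 27, 2004.

March 27, 2004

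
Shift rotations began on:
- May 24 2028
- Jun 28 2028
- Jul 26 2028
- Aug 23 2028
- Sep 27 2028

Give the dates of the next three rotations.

All dates are Wednesdays, 35, 28, 28, 35 days apart.
Specifically, the 4th Wednesday of each month.
October 2028 — 4th Wednesday is Oct 25 2028.
4th Wednesday of November 2028: Nov 22 2028.
December 2028 — 4th Wednesday is Dec 27 2028.

Oct 25 2028, Nov 22 2028, Dec 27 2028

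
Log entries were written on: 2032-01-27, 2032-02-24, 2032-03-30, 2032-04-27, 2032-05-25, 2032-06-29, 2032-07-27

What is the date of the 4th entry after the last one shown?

Every date is a Tuesday; gaps 28, 35, 28, 28, 35, 28 days.
Each is the last Tuesday of its month (at least one falls on the 29th or later, ruling out '4th Tuesday').
August 2032 ends with Tuesday 2032-08-31.
Last Tuesday of September 2032: 2032-09-28.
October 2032 ends with Tuesday 2032-10-26.
Last Tuesday of November 2032: 2032-11-30.

2032-11-30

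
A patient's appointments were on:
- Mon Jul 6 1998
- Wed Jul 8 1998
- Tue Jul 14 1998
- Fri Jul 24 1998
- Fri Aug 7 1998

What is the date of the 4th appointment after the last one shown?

The spacing grows by 4 each time: 2, 6, 10, 14 days.
Next gap: 18 days. Fri Aug 7 1998 + 18 days = Tue Aug 25 1998.
Next gap: 22 days. Tue Aug 25 1998 + 22 days = Wed Sep 16 1998.
Next gap: 26 days. Wed Sep 16 1998 + 26 days = Mon Oct 12 1998.
Next gap: 30 days. Mon Oct 12 1998 + 30 days = Wed Nov 11 1998.

Wed Nov 11 1998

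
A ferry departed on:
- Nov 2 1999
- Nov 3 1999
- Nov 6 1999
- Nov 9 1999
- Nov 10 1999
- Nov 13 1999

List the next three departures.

Nov 16 1999, Nov 17 1999, Nov 20 1999

The gap pattern 1, 3, 3, 1, 3 repeats every 3 events.
These are the Tuesdays, Wednesdays and Saturdays of each week.
Next Tuesday: Nov 16 1999.
Next Wednesday: Nov 17 1999.
The following Saturday is Nov 20 1999.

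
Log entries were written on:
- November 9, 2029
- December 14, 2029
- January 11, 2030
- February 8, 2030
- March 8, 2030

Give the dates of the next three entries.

April 12, 2030; May 10, 2030; June 14, 2030

All dates are Fridays, 35, 28, 28, 28 days apart.
Specifically, the 2nd Friday of each month.
2nd Friday of April 2030: April 12, 2030.
2nd Friday of May 2030: May 10, 2030.
2nd Friday of June 2030: June 14, 2030.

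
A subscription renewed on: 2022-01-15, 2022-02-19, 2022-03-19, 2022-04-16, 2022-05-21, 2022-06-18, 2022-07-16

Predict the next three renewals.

2022-08-20, 2022-09-17, 2022-10-15

These are Saturdays at 28- or 35-day spacing (35, 28, 28, 35, 28, 28).
The pattern: 3rd Saturday of the month.
3rd Saturday of August 2022: 2022-08-20.
3rd Saturday of September 2022: 2022-09-17.
October 2022 — 3rd Saturday is 2022-10-15.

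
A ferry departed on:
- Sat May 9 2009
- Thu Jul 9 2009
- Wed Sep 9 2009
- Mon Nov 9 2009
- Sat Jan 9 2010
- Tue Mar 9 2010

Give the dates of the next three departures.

Sun May 9 2010, Fri Jul 9 2010, Thu Sep 9 2010

Each date is the 9th; the gaps (61, 62, 61, 61, 59) track the month lengths.
The rule is the 9th of every 2 months.
Next: May 2010 → Sun May 9 2010.
July 2010: Fri Jul 9 2010.
Next: September 2010 → Thu Sep 9 2010.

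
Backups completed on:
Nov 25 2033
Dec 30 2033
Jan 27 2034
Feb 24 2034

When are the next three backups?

Mar 31 2034, Apr 28 2034, May 26 2034

All Fridays; the gaps (35, 28, 28) vary with month length.
This is the last Friday of each month.
March 2034 ends with Friday Mar 31 2034.
Last Friday of April 2034: Apr 28 2034.
May 2034 ends with Friday May 26 2034.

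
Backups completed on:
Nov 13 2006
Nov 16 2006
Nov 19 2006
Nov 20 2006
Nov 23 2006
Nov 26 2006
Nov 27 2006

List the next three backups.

Gaps: 3, 3, 1, 3, 3, 1 days — not constant, but cyclic with period 3.
The events fall on every Monday, Thursday and Sunday.
The following Thursday is Nov 30 2006.
Next Sunday: Dec 3 2006.
The following Monday is Dec 4 2006.

Nov 30 2006, Dec 3 2006, Dec 4 2006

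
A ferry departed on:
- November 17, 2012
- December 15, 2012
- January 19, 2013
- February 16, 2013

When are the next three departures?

Gaps: 28, 35, 28 days — a mix of 28 and 35. Every date is a Saturday.
Each is the 3rd Saturday of its month.
March 2013 — 3rd Saturday is March 16, 2013.
3rd Saturday of April 2013: April 20, 2013.
3rd Saturday of May 2013: May 18, 2013.

March 16, 2013; April 20, 2013; May 18, 2013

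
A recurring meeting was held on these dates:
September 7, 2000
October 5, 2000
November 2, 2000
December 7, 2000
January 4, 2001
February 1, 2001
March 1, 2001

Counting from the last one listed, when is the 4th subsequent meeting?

All dates are Thursdays, 28, 28, 35, 28, 28, 28 days apart.
Specifically, the 1st Thursday of each month.
April 2001 — 1st Thursday is April 5, 2001.
1st Thursday of May 2001: May 3, 2001.
1st Thursday of June 2001: June 7, 2001.
1st Thursday of July 2001: July 5, 2001.

July 5, 2001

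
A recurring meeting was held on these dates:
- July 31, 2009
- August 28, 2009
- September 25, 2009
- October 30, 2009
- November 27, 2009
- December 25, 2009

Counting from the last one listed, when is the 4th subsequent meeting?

April 30, 2010

Every date is a Friday; gaps 28, 28, 35, 28, 28 days.
Each is the last Friday of its month (at least one falls on the 29th or later, ruling out '4th Friday').
January 2010 ends with Friday January 29, 2010.
February 2010 ends with Friday February 26, 2010.
Last Friday of March 2010: March 26, 2010.
Last Friday of April 2010: April 30, 2010.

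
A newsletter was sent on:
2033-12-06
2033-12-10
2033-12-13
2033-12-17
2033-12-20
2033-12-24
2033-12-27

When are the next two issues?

Every event lands on a Tuesday or Saturday (gaps cycle 4, 3, 4, 3, 4, 3).
So the schedule is: every Tuesday and Saturday.
The following Saturday is 2033-12-31.
Next Tuesday: 2034-01-03.

2033-12-31, 2034-01-03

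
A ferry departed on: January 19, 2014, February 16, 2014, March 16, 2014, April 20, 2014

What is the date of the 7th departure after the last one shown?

These are Sundays at 28- or 35-day spacing (28, 28, 35).
The pattern: 3rd Sunday of the month.
3rd Sunday of May 2014: May 18, 2014.
June 2014 — 3rd Sunday is June 15, 2014.
July 2014 — 3rd Sunday is July 20, 2014.
August 2014 — 3rd Sunday is August 17, 2014.
3rd Sunday of September 2014: September 21, 2014.
October 2014 — 3rd Sunday is October 19, 2014.
3rd Sunday of November 2014: November 16, 2014.

November 16, 2014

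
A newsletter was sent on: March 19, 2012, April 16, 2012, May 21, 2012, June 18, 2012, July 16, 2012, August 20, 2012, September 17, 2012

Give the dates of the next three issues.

All dates are Mondays, 28, 35, 28, 28, 35, 28 days apart.
Specifically, the 3rd Monday of each month.
October 2012 — 3rd Monday is October 15, 2012.
November 2012 — 3rd Monday is November 19, 2012.
December 2012 — 3rd Monday is December 17, 2012.

October 15, 2012; November 19, 2012; December 17, 2012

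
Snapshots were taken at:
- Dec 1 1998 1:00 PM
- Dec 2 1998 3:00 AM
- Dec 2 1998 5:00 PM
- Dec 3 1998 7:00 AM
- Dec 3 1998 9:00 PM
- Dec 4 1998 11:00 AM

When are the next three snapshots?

Dec 5 1998 1:00 AM, Dec 5 1998 3:00 PM, Dec 6 1998 5:00 AM

Gaps: 14, 14, 14, 14, 14 hours — each event is 14 hours after the previous one.
Dec 4 1998 11:00 AM + 14 h = Dec 5 1998 1:00 AM.
Dec 5 1998 1:00 AM + 14 h = Dec 5 1998 3:00 PM.
Dec 5 1998 3:00 PM + 14 h = Dec 6 1998 5:00 AM.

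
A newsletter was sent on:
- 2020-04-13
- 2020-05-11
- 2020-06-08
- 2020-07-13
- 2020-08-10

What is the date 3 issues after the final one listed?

2020-11-09

Gaps: 28, 28, 35, 28 days — a mix of 28 and 35. Every date is a Monday.
Each is the 2nd Monday of its month.
2nd Monday of September 2020: 2020-09-14.
October 2020 — 2nd Monday is 2020-10-12.
November 2020 — 2nd Monday is 2020-11-09.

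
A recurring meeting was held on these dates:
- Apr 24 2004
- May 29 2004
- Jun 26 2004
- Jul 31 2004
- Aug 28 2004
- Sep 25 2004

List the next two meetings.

Oct 30 2004, Nov 27 2004

Every date is a Saturday; gaps 35, 28, 35, 28, 28 days.
Each is the last Saturday of its month (at least one falls on the 29th or later, ruling out '4th Saturday').
October 2004 ends with Saturday Oct 30 2004.
November 2004 ends with Saturday Nov 27 2004.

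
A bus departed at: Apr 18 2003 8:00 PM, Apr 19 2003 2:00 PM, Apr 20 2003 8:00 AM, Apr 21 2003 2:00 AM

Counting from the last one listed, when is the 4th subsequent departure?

Apr 24 2003 2:00 AM

Spacing: 18, 18, 18 h — constant 18 h.
Apr 21 2003 2:00 AM + 18 h = Apr 21 2003 8:00 PM.
Apr 21 2003 8:00 PM + 18 h = Apr 22 2003 2:00 PM.
Apr 22 2003 2:00 PM + 18 h = Apr 23 2003 8:00 AM.
Apr 23 2003 8:00 AM + 18 h = Apr 24 2003 2:00 AM.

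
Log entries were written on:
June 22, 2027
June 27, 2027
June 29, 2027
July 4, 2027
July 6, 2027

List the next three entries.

July 11, 2027; July 13, 2027; July 18, 2027

Every event lands on a Tuesday or Sunday (gaps cycle 5, 2, 5, 2).
So the schedule is: every Tuesday and Sunday.
Next Sunday: July 11, 2027.
Next Tuesday: July 13, 2027.
The following Sunday is July 18, 2027.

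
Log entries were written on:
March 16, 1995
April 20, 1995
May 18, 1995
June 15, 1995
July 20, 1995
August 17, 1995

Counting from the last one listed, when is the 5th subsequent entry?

Gaps: 35, 28, 28, 35, 28 days — a mix of 28 and 35. Every date is a Thursday.
Each is the 3rd Thursday of its month.
September 1995 — 3rd Thursday is September 21, 1995.
October 1995 — 3rd Thursday is October 19, 1995.
November 1995 — 3rd Thursday is November 16, 1995.
3rd Thursday of December 1995: December 21, 1995.
3rd Thursday of January 1996: January 18, 1996.

January 18, 1996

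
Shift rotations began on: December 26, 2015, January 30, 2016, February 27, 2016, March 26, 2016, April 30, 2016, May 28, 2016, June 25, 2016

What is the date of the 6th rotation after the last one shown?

December 31, 2016

Every date is a Saturday; gaps 35, 28, 28, 35, 28, 28 days.
Each is the last Saturday of its month (at least one falls on the 29th or later, ruling out '4th Saturday').
July 2016 ends with Saturday July 30, 2016.
August 2016 ends with Saturday August 27, 2016.
Last Saturday of September 2016: September 24, 2016.
October 2016 ends with Saturday October 29, 2016.
November 2016 ends with Saturday November 26, 2016.
December 2016 ends with Saturday December 31, 2016.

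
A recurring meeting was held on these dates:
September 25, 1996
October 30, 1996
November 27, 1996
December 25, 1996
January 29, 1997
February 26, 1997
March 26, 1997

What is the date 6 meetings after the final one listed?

September 24, 1997

All Wednesdays; the gaps (35, 28, 28, 35, 28, 28) vary with month length.
This is the last Wednesday of each month.
April 1997 ends with Wednesday April 30, 1997.
May 1997 ends with Wednesday May 28, 1997.
Last Wednesday of June 1997: June 25, 1997.
Last Wednesday of July 1997: July 30, 1997.
Last Wednesday of August 1997: August 27, 1997.
September 1997 ends with Wednesday September 24, 1997.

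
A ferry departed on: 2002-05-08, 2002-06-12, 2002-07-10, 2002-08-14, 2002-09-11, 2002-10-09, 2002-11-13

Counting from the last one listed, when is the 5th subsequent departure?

2003-04-09

Gaps: 35, 28, 35, 28, 28, 35 days — a mix of 28 and 35. Every date is a Wednesday.
Each is the 2nd Wednesday of its month.
December 2002 — 2nd Wednesday is 2002-12-11.
January 2003 — 2nd Wednesday is 2003-01-08.
February 2003 — 2nd Wednesday is 2003-02-12.
2nd Wednesday of March 2003: 2003-03-12.
April 2003 — 2nd Wednesday is 2003-04-09.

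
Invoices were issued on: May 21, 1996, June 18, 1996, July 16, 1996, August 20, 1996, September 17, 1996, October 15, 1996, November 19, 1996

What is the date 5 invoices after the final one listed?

April 15, 1997

All dates are Tuesdays, 28, 28, 35, 28, 28, 35 days apart.
Specifically, the 3rd Tuesday of each month.
3rd Tuesday of December 1996: December 17, 1996.
3rd Tuesday of January 1997: January 21, 1997.
February 1997 — 3rd Tuesday is February 18, 1997.
March 1997 — 3rd Tuesday is March 18, 1997.
April 1997 — 3rd Tuesday is April 15, 1997.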